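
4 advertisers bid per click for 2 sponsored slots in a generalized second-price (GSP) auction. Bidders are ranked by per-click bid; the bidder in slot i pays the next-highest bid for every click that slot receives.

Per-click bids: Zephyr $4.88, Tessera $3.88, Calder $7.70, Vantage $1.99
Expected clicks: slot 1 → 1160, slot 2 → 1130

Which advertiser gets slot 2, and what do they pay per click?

Sorting advertisers: $7.70 (Calder) > $4.88 (Zephyr) > $3.88 (Tessera) > …
Slot 2 goes to the second-ranked bidder, Zephyr, who pays the next bid down: $3.88/click.

Zephyr; $3.88 per click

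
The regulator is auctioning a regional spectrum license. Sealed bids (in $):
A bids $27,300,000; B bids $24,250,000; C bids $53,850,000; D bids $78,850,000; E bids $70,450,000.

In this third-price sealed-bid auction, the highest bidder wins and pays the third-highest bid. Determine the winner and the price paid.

Sorting bids: 78,850,000 (D) > 70,450,000 (E) > 53,850,000 (C) > 27,300,000 (A) > 24,250,000 (B)
D wins; payment is bid #3 in the ranking = $53,850,000.

D pays $53,850,000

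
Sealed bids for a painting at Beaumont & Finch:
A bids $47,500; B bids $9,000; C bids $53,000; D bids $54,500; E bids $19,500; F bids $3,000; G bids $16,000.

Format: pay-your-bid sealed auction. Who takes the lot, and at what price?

D pays $54,500

Bids in order: 54,500 (D) > 53,000 (C) > 47,500 (A) > 19,500 (E) > 16,000 (G) > 9,000 (B) > …
D is highest → pays own bid, $54,500.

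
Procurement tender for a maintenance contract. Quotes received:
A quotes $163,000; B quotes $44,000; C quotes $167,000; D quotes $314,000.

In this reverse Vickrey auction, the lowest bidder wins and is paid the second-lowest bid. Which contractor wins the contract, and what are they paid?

Bids in order: 44,000 (B) < 163,000 (A) < 167,000 (C) < 314,000 (D)
Second-price: B is paid A's bid of $163,000.

B is paid $163,000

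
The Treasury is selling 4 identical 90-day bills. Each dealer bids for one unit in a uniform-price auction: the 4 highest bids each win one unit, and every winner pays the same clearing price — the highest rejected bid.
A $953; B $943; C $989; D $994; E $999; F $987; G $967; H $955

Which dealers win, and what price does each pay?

Ordering the bids: 999 (E), 994 (D), 989 (C), 987 (F), 967 (G), 955 (H), …
Winners (4 units): E, D, C, F.
Highest unsuccessful bid: $967 → clearing price.

E, D, C, F; each pays $967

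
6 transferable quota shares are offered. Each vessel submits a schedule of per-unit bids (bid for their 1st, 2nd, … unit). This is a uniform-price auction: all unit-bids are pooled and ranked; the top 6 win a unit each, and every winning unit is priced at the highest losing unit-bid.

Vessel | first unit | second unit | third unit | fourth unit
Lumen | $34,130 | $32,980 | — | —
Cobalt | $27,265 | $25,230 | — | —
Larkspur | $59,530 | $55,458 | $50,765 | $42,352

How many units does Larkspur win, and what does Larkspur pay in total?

Larkspur: 4 units, pays $109,060

All unit-bids, highest first — top 6: 59,530 (Larkspur-1), 55,458 (Larkspur-2), 50,765 (Larkspur-3), 42,352 (Larkspur-4), 34,130 (Lumen-1), 32,980 (Lumen-2)
The (k+1)-th unit-bid is $27,265.
Larkspur wins 4 unit(s) at $27,265 each.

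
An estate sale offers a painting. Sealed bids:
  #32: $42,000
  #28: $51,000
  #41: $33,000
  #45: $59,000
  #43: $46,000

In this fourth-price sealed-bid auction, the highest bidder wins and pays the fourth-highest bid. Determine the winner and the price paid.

#45 pays $42,000

Bids ranked: 59,000 (#45) > 51,000 (#28) > 46,000 (#43) > 42,000 (#32) > 33,000 (#41)
#45 wins; payment is bid #4 in the ranking = $42,000.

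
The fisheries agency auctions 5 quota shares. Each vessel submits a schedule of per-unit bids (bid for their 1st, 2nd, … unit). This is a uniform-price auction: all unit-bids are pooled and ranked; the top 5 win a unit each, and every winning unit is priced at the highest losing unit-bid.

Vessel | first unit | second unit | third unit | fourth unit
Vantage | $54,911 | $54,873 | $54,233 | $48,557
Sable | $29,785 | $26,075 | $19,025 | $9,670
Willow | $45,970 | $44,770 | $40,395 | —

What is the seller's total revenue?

All unit-bids, highest first — top 5: 54,911 (Vantage-1), 54,873 (Vantage-2), 54,233 (Vantage-3), 48,557 (Vantage-4), 45,970 (Willow-1)
First bid not allocated: $44,770.
Allocation: Vantage 4, Willow 1. Every unit priced at $44,770.
Revenue = 5 × 44,770 = $223,850.

Total revenue: $223,850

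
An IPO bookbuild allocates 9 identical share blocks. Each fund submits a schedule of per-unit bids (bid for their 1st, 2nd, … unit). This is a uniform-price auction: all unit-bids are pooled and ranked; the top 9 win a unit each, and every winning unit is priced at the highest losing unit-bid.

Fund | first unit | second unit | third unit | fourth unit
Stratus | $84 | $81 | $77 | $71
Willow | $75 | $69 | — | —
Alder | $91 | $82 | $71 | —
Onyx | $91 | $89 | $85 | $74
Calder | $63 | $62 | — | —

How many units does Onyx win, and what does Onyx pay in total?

All unit-bids, highest first — top 9: 91 (Alder-1), 91 (Onyx-1), 89 (Onyx-2), 85 (Onyx-3), 84 (Stratus-1), 82 (Alder-2), 81 (Stratus-2), 77 (Stratus-3), 75 (Willow-1)
Highest rejected unit-bid = $74.
Onyx wins 3 unit(s) at $74 each.

Onyx: 3 units, pays $222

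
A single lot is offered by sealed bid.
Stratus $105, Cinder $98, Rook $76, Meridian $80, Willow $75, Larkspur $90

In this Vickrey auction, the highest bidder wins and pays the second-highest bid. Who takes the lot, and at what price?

Rule: the highest bidder wins and pays the second-highest bid.
Sorting bids: 105 (Stratus) > 98 (Cinder) > 90 (Larkspur) > 80 (Meridian) > 76 (Rook) > 75 (Willow)
Second-price: Stratus pays Cinder's bid of $98.

Stratus pays $98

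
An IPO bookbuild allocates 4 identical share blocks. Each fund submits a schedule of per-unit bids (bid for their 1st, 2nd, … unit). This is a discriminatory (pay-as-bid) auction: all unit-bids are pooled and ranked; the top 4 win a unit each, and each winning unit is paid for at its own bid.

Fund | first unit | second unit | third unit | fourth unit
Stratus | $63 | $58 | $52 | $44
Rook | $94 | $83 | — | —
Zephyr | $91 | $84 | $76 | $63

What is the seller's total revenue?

Total revenue: $352

All unit-bids, highest first — top 4: 94 (Rook-1), 91 (Zephyr-1), 84 (Zephyr-2), 83 (Rook-2)
Next rejected bid: $76 (not a price — pay-as-bid).
Each winning unit pays its own bid.
Revenue = 94 + 91 + 84 + 83 = $352.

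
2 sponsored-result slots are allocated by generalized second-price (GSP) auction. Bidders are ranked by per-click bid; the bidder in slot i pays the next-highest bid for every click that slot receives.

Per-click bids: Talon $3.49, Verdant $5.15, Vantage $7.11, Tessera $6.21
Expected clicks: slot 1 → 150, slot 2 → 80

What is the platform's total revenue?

Per-click bids in order: $7.11 (Vantage) > $6.21 (Tessera) > $5.15 (Verdant) > …
Slot 1: Vantage pays $6.21 × 150 = $931.50
Slot 2: Tessera pays $5.15 × 80 = $412.00
Total = $1343.50

Total revenue: $1343.50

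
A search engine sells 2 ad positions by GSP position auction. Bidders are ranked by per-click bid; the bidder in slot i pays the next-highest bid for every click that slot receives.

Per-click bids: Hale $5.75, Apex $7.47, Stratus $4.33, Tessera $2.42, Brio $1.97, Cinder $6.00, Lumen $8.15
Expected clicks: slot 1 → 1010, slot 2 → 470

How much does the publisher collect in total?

Ranked by bid: $8.15 (Lumen) > $7.47 (Apex) > $6.00 (Cinder) > …
Slot 1: Lumen pays $7.47 × 1010 = $7544.70
Slot 2: Apex pays $6.00 × 470 = $2820.00
Total = $10364.70

Total revenue: $10364.70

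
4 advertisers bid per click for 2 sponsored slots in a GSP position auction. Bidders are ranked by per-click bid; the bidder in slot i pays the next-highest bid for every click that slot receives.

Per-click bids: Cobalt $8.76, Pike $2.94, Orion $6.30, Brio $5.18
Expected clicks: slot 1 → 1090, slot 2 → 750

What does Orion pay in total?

Sorting advertisers: $8.76 (Cobalt) > $6.30 (Orion) > $5.18 (Brio) > …
Orion holds slot 2 → pays next bid $5.18 × 750 clicks = $3885.00.

Orion pays $3885.00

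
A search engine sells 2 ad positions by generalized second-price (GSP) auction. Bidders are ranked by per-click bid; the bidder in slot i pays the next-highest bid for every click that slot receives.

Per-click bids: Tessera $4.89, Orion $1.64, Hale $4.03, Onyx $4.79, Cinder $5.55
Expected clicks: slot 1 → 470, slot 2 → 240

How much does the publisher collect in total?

Ranked by bid: $5.55 (Cinder) > $4.89 (Tessera) > $4.79 (Onyx) > …
Slot 1: Cinder pays $4.89 × 470 = $2298.30
Slot 2: Tessera pays $4.79 × 240 = $1149.60
Total = $3447.90

Total revenue: $3447.90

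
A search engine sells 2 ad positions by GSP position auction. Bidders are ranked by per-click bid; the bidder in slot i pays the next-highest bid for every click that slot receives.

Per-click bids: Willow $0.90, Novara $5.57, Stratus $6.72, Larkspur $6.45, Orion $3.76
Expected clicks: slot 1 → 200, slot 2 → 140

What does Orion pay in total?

Sorting advertisers: $6.72 (Stratus) > $6.45 (Larkspur) > $5.57 (Novara) > …
Orion ranks below slot 2 → no slot, pays nothing.

Orion pays $0.00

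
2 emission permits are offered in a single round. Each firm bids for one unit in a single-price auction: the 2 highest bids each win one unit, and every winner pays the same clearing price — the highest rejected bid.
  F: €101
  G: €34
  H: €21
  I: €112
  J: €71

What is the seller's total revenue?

Total revenue: €142

Bids ranked high→low: 112 (I), 101 (F), 71 (J), 34 (G), …
Winners (2 units): I, F.
Highest unsuccessful bid: €71 → clearing price.
Total revenue = 2 × €71 = €142.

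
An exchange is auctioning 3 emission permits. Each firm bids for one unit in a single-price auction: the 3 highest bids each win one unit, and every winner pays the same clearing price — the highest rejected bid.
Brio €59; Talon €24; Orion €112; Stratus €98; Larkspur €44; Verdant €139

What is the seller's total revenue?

Bids ranked high→low: 139 (Verdant), 112 (Orion), 98 (Stratus), 59 (Brio), 44 (Larkspur), …
The 3 highest are Verdant, Orion, Stratus.
Clearing price = highest rejected bid = €59.
Total revenue = 3 × €59 = €177.

Total revenue: €177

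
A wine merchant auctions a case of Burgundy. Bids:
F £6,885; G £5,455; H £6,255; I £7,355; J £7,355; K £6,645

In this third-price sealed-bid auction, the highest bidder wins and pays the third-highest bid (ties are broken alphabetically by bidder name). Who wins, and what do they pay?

Bids in order: 7,355 (I) > 7,355 (J) > 6,885 (F) > 6,645 (K) > 6,255 (H) > 5,455 (G)
I and J tie at £7,355; tie-break gives it to I.
I wins; payment is bid #3 in the ranking = £6,885.

I pays £6,885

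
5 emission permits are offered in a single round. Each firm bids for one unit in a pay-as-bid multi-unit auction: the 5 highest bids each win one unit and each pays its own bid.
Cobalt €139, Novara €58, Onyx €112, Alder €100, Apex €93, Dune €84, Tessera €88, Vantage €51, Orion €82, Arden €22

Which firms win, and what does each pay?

Cobalt €139, Onyx €112, Alder €100, Apex €93, Tessera €88

Bids ranked high→low: 139 (Cobalt), 112 (Onyx), 100 (Alder), 93 (Apex), 88 (Tessera), 84 (Dune), 82 (Orion), …
Winners (5 units): Cobalt, Onyx, Alder, Apex, Tessera.
Each winner pays its own bid: Cobalt €139, Onyx €112, Alder €100, Apex €93, Tessera €88.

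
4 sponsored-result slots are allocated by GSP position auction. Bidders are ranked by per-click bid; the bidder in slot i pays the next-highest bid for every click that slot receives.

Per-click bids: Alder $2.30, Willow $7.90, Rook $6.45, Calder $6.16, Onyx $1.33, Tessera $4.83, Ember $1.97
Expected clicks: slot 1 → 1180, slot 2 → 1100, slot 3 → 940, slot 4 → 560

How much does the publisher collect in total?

Total revenue: $20215.20

Sorting advertisers: $7.90 (Willow) > $6.45 (Rook) > $6.16 (Calder) > $4.83 (Tessera) > $2.30 (Alder) > …
Slot 1: Willow pays $6.45 × 1180 = $7611.00
Slot 2: Rook pays $6.16 × 1100 = $6776.00
Slot 3: Calder pays $4.83 × 940 = $4540.20
Slot 4: Tessera pays $2.30 × 560 = $1288.00
Total = $20215.20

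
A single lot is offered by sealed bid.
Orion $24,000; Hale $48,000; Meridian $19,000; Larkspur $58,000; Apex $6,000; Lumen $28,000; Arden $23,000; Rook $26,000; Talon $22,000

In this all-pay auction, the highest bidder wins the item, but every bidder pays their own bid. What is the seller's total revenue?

Sorting bids: 58,000 (Larkspur) > 48,000 (Hale) > 28,000 (Lumen) > 26,000 (Rook) > 24,000 (Orion) > 23,000 (Arden) > …
Every bidder forfeits their bid regardless of winning.
Revenue = 24,000 + 48,000 + 19,000 + 58,000 + 6,000 + 28,000 + 23,000 + 26,000 + 22,000 = $254,000.

Total revenue: $254,000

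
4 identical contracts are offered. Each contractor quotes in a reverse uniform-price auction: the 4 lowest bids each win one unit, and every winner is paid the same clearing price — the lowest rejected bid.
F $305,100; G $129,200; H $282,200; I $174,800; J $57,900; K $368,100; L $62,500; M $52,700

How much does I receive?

Bids ranked low→high: 52,700 (M), 57,900 (J), 62,500 (L), 129,200 (G), 174,800 (I), 282,200 (H), …
The 4 lowest are M, J, L, G.
First losing bid is I's $174,800, which sets the uniform price.
I does not win → is paid $0.

I is paid $0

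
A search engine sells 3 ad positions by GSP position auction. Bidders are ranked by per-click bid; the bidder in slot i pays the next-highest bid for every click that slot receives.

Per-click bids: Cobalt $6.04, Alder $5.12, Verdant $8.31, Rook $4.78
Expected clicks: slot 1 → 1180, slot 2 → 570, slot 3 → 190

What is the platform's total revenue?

Ranked by bid: $8.31 (Verdant) > $6.04 (Cobalt) > $5.12 (Alder) > $4.78 (Rook)
Slot 1: Verdant pays $6.04 × 1180 = $7127.20
Slot 2: Cobalt pays $5.12 × 570 = $2918.40
Slot 3: Alder pays $4.78 × 190 = $908.20
Total = $10953.80

Total revenue: $10953.80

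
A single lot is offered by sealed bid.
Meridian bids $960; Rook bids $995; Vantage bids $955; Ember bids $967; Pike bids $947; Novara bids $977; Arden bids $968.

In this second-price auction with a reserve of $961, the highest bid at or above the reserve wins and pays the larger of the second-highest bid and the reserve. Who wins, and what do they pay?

Rule: the highest bid at or above the reserve wins and pays the larger of the second-highest bid and the reserve.
Bids in order: 995 (Rook) > 977 (Novara) > 968 (Arden) > 967 (Ember) > 960 (Meridian) > 955 (Vantage) > …
Rook has the top bid at or above the reserve ($995).
max(second-highest $977, reserve $961) = $977; the reserve does not bind.

Rook pays $977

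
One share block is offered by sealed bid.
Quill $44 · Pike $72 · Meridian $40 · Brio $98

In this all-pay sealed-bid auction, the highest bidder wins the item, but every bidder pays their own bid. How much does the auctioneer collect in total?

Sorting bids: 98 (Brio) > 72 (Pike) > 44 (Quill) > 40 (Meridian)
Brio wins with the top bid; all bids are sunk regardless.
Every bidder forfeits their bid regardless of winning.
Revenue = 44 + 72 + 40 + 98 = $254.

Total revenue: $254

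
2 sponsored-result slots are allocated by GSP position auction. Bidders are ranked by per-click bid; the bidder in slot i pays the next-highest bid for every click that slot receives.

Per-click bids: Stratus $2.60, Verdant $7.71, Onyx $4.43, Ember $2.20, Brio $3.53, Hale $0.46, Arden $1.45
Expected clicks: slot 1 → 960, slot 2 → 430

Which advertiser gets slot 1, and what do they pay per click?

Verdant; $4.43 per click

Ranked by bid: $7.71 (Verdant) > $4.43 (Onyx) > $3.53 (Brio) > …
Slot 1 goes to the first-ranked bidder, Verdant, who pays the next bid down: $4.43/click.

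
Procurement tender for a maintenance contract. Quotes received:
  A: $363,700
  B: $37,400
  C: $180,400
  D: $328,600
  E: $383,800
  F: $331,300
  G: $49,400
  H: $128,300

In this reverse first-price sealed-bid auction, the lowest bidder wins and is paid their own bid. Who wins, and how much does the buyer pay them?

B is paid $37,400

Bids in order: 37,400 (B) < 49,400 (G) < 128,300 (H) < 180,400 (C) < 328,600 (D) < 331,300 (F) < …
B is lowest → is paid own bid, $37,400.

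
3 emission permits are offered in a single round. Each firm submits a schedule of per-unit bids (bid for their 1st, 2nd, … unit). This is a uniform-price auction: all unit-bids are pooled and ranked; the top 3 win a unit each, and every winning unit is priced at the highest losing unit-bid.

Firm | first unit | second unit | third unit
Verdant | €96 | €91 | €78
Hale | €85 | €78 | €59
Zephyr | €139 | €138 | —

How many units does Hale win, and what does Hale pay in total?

Hale: 0 units, pays €0

Pooled unit-bids ranked (top 3): 139 (Zephyr-1), 138 (Zephyr-2), 96 (Verdant-1)
Highest rejected unit-bid = €91.
Hale wins 0 unit(s) at €91 each.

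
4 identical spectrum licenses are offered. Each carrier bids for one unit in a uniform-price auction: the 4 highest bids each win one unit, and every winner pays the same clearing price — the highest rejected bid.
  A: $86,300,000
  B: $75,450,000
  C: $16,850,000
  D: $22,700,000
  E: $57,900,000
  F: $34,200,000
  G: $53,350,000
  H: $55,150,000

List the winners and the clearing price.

A, B, E, H; each pays $53,350,000

Ordering the bids: 86,300,000 (A), 75,450,000 (B), 57,900,000 (E), 55,150,000 (H), 53,350,000 (G), 34,200,000 (F), …
Top 4: A, B, E, H.
Highest unsuccessful bid: $53,350,000 → clearing price.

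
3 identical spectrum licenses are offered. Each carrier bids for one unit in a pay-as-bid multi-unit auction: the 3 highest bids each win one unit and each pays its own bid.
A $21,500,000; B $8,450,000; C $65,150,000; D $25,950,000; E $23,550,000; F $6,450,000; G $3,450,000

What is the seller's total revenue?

Sorting: 65,150,000 (C), 25,950,000 (D), 23,550,000 (E), 21,500,000 (A), 8,450,000 (B), …
Winners (3 units): C, D, E.
Total revenue = 65,150,000 + 25,950,000 + 23,550,000 = $114,650,000.

Total revenue: $114,650,000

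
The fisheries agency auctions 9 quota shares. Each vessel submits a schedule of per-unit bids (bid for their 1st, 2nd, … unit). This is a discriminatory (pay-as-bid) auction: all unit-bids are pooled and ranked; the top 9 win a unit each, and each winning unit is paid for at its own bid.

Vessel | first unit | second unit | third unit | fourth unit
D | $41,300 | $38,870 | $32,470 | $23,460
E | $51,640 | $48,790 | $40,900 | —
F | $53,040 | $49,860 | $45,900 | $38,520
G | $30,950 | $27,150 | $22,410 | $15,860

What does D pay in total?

D pays $80,170

All unit-bids, highest first — top 9: 53,040 (F-1), 51,640 (E-1), 49,860 (F-2), 48,790 (E-2), 45,900 (F-3), 41,300 (D-1), 40,900 (E-3), 38,870 (D-2), 38,520 (F-4)
Next rejected bid: $32,470 (not a price — pay-as-bid).
D's winning unit-bids: 41,300 + 38,870 = $80,170.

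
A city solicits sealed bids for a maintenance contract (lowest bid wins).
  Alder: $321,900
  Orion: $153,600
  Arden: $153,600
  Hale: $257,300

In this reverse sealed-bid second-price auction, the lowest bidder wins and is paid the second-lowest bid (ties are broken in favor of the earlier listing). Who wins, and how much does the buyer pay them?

Orion is paid $153,600

Bids ranked: 153,600 (Orion) < 153,600 (Arden) < 257,300 (Hale) < 321,900 (Alder)
Tie at $153,600 → Orion wins by tie-break.
Orion is lowest; is paid the second-lowest bid, $153,600.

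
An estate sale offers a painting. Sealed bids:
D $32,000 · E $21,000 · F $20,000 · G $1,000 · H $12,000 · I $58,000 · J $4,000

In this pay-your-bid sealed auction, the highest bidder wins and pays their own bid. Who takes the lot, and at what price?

Sorting bids: 58,000 (I) > 32,000 (D) > 21,000 (E) > 20,000 (F) > 12,000 (H) > 4,000 (J) > …
First-price: I pays what they bid, $58,000.

I pays $58,000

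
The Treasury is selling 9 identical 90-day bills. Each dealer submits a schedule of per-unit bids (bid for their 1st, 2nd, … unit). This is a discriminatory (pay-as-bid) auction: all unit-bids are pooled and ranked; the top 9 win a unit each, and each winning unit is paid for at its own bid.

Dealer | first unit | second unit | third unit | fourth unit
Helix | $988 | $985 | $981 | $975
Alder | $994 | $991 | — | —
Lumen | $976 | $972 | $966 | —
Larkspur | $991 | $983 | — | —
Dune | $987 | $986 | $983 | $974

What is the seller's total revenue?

All unit-bids, highest first — top 9: 994 (Alder-1), 991 (Alder-2), 991 (Larkspur-1), 988 (Helix-1), 987 (Dune-1), 986 (Dune-2), 985 (Helix-2), 983 (Larkspur-2), 983 (Dune-3)
Next rejected bid: $981 (not a price — pay-as-bid).
Each winning unit pays its own bid.
Revenue = 994 + 991 + 991 + 988 + 987 + 986 + 985 + 983 + 983 = $8,888.

Total revenue: $8,888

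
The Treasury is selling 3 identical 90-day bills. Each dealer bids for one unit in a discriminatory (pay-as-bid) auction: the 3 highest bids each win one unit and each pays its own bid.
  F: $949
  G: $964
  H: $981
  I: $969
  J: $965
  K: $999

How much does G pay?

Bids ranked high→low: 999 (K), 981 (H), 969 (I), 965 (J), 964 (G), …
The 3 highest are K, H, I.
G does not win → $0.

G pays $0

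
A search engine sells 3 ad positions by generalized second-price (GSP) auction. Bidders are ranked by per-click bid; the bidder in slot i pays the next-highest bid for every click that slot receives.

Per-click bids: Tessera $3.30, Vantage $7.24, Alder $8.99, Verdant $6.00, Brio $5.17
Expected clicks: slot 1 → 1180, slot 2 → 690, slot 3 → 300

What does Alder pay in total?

Alder pays $8543.20

Sorting advertisers: $8.99 (Alder) > $7.24 (Vantage) > $6.00 (Verdant) > $5.17 (Brio) > …
Alder holds slot 1 → pays next bid $7.24 × 1180 clicks = $8543.20.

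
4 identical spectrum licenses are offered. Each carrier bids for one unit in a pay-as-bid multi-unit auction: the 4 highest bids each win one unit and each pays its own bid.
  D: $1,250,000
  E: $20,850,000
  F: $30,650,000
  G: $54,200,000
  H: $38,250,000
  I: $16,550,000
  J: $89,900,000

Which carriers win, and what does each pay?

Bids ranked high→low: 89,900,000 (J), 54,200,000 (G), 38,250,000 (H), 30,650,000 (F), 20,850,000 (E), 16,550,000 (I), …
The 4 highest are J, G, H, F.
Each winner pays its own bid: J $89,900,000, G $54,200,000, H $38,250,000, F $30,650,000.

J $89,900,000, G $54,200,000, H $38,250,000, F $30,650,000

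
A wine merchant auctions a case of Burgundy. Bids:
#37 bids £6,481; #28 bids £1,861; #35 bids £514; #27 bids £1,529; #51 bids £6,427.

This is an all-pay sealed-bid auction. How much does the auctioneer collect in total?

Rule: the highest bidder wins the item, but every bidder pays their own bid.
Bids ranked: 6,481 (#37) > 6,427 (#51) > 1,861 (#28) > 1,529 (#27) > 514 (#35)
#37 wins with the top bid; all bids are sunk regardless.
Every bidder forfeits their bid regardless of winning.
Revenue = 6,481 + 1,861 + 514 + 1,529 + 6,427 = £16,812.

Total revenue: £16,812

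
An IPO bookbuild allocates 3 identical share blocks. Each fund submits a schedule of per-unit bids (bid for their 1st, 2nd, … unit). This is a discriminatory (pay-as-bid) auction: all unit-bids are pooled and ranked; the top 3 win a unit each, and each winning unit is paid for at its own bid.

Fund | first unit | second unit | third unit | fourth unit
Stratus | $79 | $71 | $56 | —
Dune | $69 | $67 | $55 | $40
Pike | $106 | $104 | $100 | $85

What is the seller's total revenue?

Merging the schedules and taking the best 3: 106 (Pike-1), 104 (Pike-2), 100 (Pike-3)
Next rejected bid: $85 (not a price — pay-as-bid).
Each winning unit pays its own bid.
Revenue = 106 + 104 + 100 = $310.

Total revenue: $310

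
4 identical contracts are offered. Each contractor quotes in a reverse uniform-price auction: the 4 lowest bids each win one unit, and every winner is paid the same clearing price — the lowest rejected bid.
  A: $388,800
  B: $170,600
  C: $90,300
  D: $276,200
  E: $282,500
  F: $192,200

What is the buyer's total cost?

Ordering the bids: 90,300 (C), 170,600 (B), 192,200 (F), 276,200 (D), 282,500 (E), 388,800 (A)
Winners (4 units): C, B, F, D.
First losing bid is E's $282,500, which sets the uniform price.
Total cost = 4 × $282,500 = $1,130,000.

Total cost: $1,130,000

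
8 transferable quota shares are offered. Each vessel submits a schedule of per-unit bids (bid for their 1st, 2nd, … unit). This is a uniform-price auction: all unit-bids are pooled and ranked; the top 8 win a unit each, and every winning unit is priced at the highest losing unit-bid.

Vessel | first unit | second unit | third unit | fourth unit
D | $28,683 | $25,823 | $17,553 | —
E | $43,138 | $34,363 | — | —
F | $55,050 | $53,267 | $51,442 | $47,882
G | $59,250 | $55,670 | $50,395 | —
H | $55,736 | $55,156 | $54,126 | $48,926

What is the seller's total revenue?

Pooled unit-bids ranked (top 8): 59,250 (G-1), 55,736 (H-1), 55,670 (G-2), 55,156 (H-2), 55,050 (F-1), 54,126 (H-3), 53,267 (F-2), 51,442 (F-3)
First bid not allocated: $50,395.
Allocation: F 3, G 2, H 3. Every unit priced at $50,395.
Revenue = 8 × 50,395 = $403,160.

Total revenue: $403,160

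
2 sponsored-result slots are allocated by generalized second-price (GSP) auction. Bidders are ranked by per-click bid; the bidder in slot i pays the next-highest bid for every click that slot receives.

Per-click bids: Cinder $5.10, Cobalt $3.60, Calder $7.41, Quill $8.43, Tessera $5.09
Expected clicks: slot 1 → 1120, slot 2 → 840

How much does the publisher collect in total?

Ranked by bid: $8.43 (Quill) > $7.41 (Calder) > $5.10 (Cinder) > …
Slot 1: Quill pays $7.41 × 1120 = $8299.20
Slot 2: Calder pays $5.10 × 840 = $4284.00
Total = $12583.20

Total revenue: $12583.20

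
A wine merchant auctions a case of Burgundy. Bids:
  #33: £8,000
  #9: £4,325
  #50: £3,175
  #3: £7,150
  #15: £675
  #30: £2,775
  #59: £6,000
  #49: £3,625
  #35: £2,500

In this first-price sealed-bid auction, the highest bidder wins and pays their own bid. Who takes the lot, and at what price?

#33 pays £8,000

Bids in order: 8,000 (#33) > 7,150 (#3) > 6,000 (#59) > 4,325 (#9) > 3,625 (#49) > 3,175 (#50) > …
#33 is highest → pays own bid, £8,000.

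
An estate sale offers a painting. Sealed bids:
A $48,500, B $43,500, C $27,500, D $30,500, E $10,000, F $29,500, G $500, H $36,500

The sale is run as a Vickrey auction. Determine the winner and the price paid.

A pays $43,500

Bids ranked: 48,500 (A) > 43,500 (B) > 36,500 (H) > 30,500 (D) > 29,500 (F) > 27,500 (C) > …
A is highest; pays the second-highest bid, $43,500.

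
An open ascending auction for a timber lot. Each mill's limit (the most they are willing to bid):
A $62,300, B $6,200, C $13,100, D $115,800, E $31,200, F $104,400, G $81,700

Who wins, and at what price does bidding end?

D wins at $104,400

Sorting limits: 115,800 (D) > 104,400 (F) > 81,700 (G) > 62,300 (A) > 31,200 (E) > 13,100 (C) > …
Bidding ends when F exits at $104,400; D takes it.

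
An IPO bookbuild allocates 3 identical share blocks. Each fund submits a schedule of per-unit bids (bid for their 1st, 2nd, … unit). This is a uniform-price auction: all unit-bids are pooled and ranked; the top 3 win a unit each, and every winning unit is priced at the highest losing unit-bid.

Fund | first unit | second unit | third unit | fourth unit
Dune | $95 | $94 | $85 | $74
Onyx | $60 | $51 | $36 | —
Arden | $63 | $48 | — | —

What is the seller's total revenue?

Total revenue: $222

Pooled unit-bids ranked (top 3): 95 (Dune-1), 94 (Dune-2), 85 (Dune-3)
Highest rejected unit-bid = $74.
Allocation: Dune 3. Every unit priced at $74.
Revenue = 3 × 74 = $222.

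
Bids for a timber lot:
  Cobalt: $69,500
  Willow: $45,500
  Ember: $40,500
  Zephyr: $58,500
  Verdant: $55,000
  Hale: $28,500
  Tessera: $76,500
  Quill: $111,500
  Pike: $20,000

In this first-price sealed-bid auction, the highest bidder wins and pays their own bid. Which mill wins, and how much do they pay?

Quill pays $111,500

Bids in order: 111,500 (Quill) > 76,500 (Tessera) > 69,500 (Cobalt) > 58,500 (Zephyr) > 55,000 (Verdant) > 45,500 (Willow) > …
Quill is highest → pays own bid, $111,500.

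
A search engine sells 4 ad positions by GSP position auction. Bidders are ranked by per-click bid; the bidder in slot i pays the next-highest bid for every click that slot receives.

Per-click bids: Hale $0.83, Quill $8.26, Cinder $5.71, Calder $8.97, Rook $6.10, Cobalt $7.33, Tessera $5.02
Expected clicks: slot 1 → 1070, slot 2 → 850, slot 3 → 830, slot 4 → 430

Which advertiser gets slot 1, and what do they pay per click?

Ranked by bid: $8.97 (Calder) > $8.26 (Quill) > $7.33 (Cobalt) > $6.10 (Rook) > $5.71 (Cinder) > …
Slot 1 goes to the first-ranked bidder, Calder, who pays the next bid down: $8.26/click.

Calder; $8.26 per click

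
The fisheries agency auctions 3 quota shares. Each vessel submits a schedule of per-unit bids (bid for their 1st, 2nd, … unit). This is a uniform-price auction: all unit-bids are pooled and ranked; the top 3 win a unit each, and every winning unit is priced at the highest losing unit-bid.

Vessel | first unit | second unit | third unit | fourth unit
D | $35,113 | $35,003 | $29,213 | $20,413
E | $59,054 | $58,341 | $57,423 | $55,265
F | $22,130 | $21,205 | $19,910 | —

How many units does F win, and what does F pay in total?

F: 0 units, pays $0

Pooled unit-bids ranked (top 3): 59,054 (E-1), 58,341 (E-2), 57,423 (E-3)
First bid not allocated: $55,265.
F wins 0 unit(s) at $55,265 each.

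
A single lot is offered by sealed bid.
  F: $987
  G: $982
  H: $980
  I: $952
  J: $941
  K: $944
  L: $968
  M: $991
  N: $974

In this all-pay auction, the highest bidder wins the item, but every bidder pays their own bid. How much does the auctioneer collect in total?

Total revenue: $8,719

Bids ranked: 991 (M) > 987 (F) > 982 (G) > 980 (H) > 974 (N) > 968 (L) > …
M wins with the top bid; all bids are sunk regardless.
Every bidder forfeits their bid regardless of winning.
Revenue = 987 + 982 + 980 + 952 + 941 + 944 + 968 + 991 + 974 = $8,719.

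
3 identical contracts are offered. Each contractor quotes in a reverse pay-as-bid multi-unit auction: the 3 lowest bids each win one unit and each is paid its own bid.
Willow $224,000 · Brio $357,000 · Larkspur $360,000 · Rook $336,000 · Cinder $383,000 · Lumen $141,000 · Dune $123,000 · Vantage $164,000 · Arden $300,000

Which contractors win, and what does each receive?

Ordering the bids: 123,000 (Dune), 141,000 (Lumen), 164,000 (Vantage), 224,000 (Willow), 300,000 (Arden), …
Winners (3 units): Dune, Lumen, Vantage.
Each winner is paid its own bid: Dune $123,000, Lumen $141,000, Vantage $164,000.

Dune $123,000, Lumen $141,000, Vantage $164,000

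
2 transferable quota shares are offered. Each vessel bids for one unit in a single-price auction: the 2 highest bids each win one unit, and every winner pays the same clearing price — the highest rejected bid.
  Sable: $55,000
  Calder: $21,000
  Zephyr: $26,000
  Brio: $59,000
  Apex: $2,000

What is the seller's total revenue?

Ordering the bids: 59,000 (Brio), 55,000 (Sable), 26,000 (Zephyr), 21,000 (Calder), …
The 2 highest are Brio, Sable.
First losing bid is Zephyr's $26,000, which sets the uniform price.
Total revenue = 2 × $26,000 = $52,000.

Total revenue: $52,000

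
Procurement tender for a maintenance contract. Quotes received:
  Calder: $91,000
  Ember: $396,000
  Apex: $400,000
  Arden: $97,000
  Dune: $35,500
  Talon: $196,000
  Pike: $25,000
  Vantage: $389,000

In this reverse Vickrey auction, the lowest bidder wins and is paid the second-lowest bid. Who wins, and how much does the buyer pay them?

Pike is paid $35,500

Rule: the lowest bidder wins and is paid the second-lowest bid.
Bids in order: 25,000 (Pike) < 35,500 (Dune) < 91,000 (Calder) < 97,000 (Arden) < 196,000 (Talon) < 389,000 (Vantage) < …
Pike is lowest; is paid the second-lowest bid, $35,500.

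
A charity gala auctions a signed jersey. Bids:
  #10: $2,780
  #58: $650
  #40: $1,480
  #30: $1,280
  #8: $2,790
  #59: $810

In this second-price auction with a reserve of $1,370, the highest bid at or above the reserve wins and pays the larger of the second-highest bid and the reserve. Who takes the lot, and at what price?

#8 pays $2,780

Rule: the highest bid at or above the reserve wins and pays the larger of the second-highest bid and the reserve.
Bids ranked: 2,790 (#8) > 2,780 (#10) > 1,480 (#40) > 1,280 (#30) > 810 (#59) > 650 (#58)
#8 has the top bid at or above the reserve ($2,790).
Second-highest bid $2,780 exceeds the reserve $1,370 → payment $2,780.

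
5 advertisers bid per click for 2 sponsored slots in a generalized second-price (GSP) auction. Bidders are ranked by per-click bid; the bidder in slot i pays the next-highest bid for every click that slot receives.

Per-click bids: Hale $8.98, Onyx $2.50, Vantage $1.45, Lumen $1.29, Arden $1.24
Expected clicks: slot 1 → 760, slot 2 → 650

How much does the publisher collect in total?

Total revenue: $2842.50

Sorting advertisers: $8.98 (Hale) > $2.50 (Onyx) > $1.45 (Vantage) > …
Slot 1: Hale pays $2.50 × 760 = $1900.00
Slot 2: Onyx pays $1.45 × 650 = $942.50
Total = $2842.50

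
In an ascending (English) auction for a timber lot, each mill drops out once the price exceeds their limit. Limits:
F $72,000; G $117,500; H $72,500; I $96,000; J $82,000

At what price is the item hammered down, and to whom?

Open ascending-bid auction: the price rises until one bidder remains; the winner pays the price at which the last rival dropped out.
Sorting limits: 117,500 (G) > 96,000 (I) > 82,000 (J) > 72,500 (H) > 72,000 (F)
I is the last rival to drop out, at $96,000; G remains and wins at that price.

G wins at $96,000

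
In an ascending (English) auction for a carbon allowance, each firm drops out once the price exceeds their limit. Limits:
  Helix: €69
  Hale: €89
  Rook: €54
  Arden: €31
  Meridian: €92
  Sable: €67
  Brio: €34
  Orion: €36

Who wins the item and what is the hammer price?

Sorting limits: 92 (Meridian) > 89 (Hale) > 69 (Helix) > 67 (Sable) > 54 (Rook) > 36 (Orion) > …
Once the price passes €89, only Meridian is left; the hammer falls at Hale's limit of €89.

Meridian wins at €89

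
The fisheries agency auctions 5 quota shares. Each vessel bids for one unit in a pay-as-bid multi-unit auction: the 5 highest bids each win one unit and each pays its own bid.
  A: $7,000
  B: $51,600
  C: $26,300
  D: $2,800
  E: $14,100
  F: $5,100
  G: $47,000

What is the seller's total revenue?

Total revenue: $146,000

Sorting: 51,600 (B), 47,000 (G), 26,300 (C), 14,100 (E), 7,000 (A), 5,100 (F), 2,800 (D)
Winners (5 units): B, G, C, E, A.
Total revenue = 51,600 + 47,000 + 26,300 + 14,100 + 7,000 = $146,000.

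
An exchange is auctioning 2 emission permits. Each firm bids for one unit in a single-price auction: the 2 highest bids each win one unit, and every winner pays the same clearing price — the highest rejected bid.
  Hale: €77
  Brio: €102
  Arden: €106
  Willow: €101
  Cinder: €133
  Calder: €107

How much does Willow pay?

Willow pays €0

Bids ranked high→low: 133 (Cinder), 107 (Calder), 106 (Arden), 102 (Brio), …
Top 2: Cinder, Calder.
Highest unsuccessful bid: €106 → clearing price.
Willow does not win → pays €0.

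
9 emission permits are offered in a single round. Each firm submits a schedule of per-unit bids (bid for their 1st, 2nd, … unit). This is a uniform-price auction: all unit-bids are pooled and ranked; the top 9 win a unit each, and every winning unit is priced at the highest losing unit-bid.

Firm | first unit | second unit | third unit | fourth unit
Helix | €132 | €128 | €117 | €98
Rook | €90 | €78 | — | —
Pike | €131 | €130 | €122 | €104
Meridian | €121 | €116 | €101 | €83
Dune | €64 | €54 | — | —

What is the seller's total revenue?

Merging the schedules and taking the best 9: 132 (Helix-1), 131 (Pike-1), 130 (Pike-2), 128 (Helix-2), 122 (Pike-3), 121 (Meridian-1), 117 (Helix-3), 116 (Meridian-2), 104 (Pike-4)
The (k+1)-th unit-bid is €101.
Allocation: Helix 3, Meridian 2, Pike 4. Every unit priced at €101.
Revenue = 9 × 101 = €909.

Total revenue: €909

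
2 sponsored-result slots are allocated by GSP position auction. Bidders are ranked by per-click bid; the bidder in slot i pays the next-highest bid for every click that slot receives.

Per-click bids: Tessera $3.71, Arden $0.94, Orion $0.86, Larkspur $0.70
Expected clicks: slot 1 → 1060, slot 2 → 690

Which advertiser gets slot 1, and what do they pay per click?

Sorting advertisers: $3.71 (Tessera) > $0.94 (Arden) > $0.86 (Orion) > …
Slot 1 goes to the first-ranked bidder, Tessera, who pays the next bid down: $0.94/click.

Tessera; $0.94 per click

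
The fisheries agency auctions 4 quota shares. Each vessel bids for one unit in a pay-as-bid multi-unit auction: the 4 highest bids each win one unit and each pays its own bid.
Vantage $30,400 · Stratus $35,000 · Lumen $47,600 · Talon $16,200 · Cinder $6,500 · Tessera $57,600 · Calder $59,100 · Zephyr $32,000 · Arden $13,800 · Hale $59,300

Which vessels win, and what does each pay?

Hale $59,300, Calder $59,100, Tessera $57,600, Lumen $47,600

Sorting: 59,300 (Hale), 59,100 (Calder), 57,600 (Tessera), 47,600 (Lumen), 35,000 (Stratus), 32,000 (Zephyr), …
The 4 highest are Hale, Calder, Tessera, Lumen.
Each winner pays its own bid: Hale $59,300, Calder $59,100, Tessera $57,600, Lumen $47,600.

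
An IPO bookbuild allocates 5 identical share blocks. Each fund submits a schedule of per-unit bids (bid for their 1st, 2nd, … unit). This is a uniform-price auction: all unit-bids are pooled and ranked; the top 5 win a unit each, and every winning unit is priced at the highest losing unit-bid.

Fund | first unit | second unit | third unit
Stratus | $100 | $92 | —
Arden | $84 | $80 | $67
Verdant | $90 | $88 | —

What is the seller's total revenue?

Total revenue: $400

Pooled unit-bids ranked (top 5): 100 (Stratus-1), 92 (Stratus-2), 90 (Verdant-1), 88 (Verdant-2), 84 (Arden-1)
The (k+1)-th unit-bid is $80.
Allocation: Arden 1, Stratus 2, Verdant 2. Every unit priced at $80.
Revenue = 5 × 80 = $400.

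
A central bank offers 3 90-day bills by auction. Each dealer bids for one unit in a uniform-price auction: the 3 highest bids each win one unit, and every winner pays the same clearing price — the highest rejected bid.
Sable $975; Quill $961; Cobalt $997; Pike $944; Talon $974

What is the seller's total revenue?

Bids ranked high→low: 997 (Cobalt), 975 (Sable), 974 (Talon), 961 (Quill), 944 (Pike)
The 3 highest are Cobalt, Sable, Talon.
Clearing price = highest rejected bid = $961.
Total revenue = 3 × $961 = $2,883.

Total revenue: $2,883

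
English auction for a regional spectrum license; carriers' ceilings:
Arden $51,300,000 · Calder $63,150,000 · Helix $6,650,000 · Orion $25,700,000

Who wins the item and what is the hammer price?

Limits in order: 63,150,000 (Calder) > 51,300,000 (Arden) > 25,700,000 (Orion) > 6,650,000 (Helix)
Arden is the last rival to drop out, at $51,300,000; Calder remains and wins at that price.

Calder wins at $51,300,000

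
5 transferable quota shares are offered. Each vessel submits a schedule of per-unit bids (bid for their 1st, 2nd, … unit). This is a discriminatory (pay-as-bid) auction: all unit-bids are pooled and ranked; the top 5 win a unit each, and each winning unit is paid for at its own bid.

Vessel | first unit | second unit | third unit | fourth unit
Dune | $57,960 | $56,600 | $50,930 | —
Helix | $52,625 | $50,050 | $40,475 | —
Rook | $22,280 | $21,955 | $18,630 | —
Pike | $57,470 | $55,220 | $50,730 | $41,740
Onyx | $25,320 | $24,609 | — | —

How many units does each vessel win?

Dune 2, Helix 1, Pike 2

Pooled unit-bids ranked (top 5): 57,960 (Dune-1), 57,470 (Pike-1), 56,600 (Dune-2), 55,220 (Pike-2), 52,625 (Helix-1)
Next rejected bid: $50,930 (not a price — pay-as-bid).
Allocation: Dune 2, Helix 1, Pike 2.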